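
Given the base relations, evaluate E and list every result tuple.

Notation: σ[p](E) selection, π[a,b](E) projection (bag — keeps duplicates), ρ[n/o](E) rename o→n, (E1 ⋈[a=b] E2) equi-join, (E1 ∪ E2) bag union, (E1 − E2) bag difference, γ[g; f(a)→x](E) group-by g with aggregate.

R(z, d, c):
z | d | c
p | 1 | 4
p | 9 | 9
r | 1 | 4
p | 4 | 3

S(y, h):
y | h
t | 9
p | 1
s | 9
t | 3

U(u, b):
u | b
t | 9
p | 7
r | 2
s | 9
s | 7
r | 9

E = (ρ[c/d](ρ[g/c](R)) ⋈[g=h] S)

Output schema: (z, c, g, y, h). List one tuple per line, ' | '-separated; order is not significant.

Per-node cardinality:
  R → 4
  ρ[g/c](R) → 4
  ρ[c/d](ρ[g/c](R)) → 4
  S → 4
  (ρ[c/d](ρ[g/c](R)) ⋈[g=h] S) → 3

== RESULT ==
z | c | g | y | h
p | 4 | 3 | t | 3
p | 9 | 9 | s | 9
p | 9 | 9 | t | 9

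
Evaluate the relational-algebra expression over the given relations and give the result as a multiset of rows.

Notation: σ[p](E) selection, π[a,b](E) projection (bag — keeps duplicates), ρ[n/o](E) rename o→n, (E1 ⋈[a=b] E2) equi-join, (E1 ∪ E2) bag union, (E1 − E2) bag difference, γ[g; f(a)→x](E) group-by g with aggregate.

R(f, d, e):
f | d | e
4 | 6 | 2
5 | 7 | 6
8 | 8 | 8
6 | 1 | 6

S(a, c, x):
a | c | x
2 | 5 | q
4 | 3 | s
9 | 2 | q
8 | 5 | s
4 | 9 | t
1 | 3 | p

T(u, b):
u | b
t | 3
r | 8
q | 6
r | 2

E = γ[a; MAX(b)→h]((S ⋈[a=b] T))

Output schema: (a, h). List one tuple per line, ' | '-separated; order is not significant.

Stepwise |·|:
  S → 6
  T → 4
  (S ⋈[a=b] T) → 2
  γ[a; MAX(b)→h]((S ⋈[a=b] T)) → 2

== RESULT ==
a | h
2 | 2
8 | 8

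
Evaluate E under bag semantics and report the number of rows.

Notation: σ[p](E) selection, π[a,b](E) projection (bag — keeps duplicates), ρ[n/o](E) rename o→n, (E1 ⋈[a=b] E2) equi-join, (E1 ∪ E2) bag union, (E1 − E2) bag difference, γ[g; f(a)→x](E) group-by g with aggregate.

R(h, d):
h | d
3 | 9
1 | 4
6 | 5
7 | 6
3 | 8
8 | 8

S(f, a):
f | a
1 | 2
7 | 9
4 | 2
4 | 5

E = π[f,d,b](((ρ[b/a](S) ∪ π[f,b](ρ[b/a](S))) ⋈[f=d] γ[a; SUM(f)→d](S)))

Stepwise |·|:
  S → 4
  ρ[b/a](S) → 4
  S → 4
  ρ[b/a](S) → 4
  π[f,b](ρ[b/a](S)) → 4
  (ρ[b/a](S) ∪ π[f,b](ρ[b/a](S))) → 8
  S → 4
  γ[a; SUM(f)→d](S) → 3
  ((ρ[b/a](S) ∪ π[f,b](ρ[b/a](S))) ⋈[f=d] γ[a; SUM(f)→d](S)) → 6
  π[f,d,b](((ρ[b/a](S) ∪ π[f,b](ρ[b/a](S))) ⋈[f=d] γ[a; SUM(f)→d](S))) → 6

|E| = 6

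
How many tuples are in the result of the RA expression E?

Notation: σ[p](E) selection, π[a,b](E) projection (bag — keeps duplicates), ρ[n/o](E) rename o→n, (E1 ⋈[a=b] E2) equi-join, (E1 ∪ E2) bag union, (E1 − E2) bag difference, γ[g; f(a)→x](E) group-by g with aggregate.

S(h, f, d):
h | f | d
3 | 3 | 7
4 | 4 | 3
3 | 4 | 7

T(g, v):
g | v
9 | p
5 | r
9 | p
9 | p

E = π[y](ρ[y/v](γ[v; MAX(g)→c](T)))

Subexpression sizes:
  T → 4
  γ[v; MAX(g)→c](T) → 2
  ρ[y/v](γ[v; MAX(g)→c](T)) → 2
  π[y](ρ[y/v](γ[v; MAX(g)→c](T))) → 2

|E| = 2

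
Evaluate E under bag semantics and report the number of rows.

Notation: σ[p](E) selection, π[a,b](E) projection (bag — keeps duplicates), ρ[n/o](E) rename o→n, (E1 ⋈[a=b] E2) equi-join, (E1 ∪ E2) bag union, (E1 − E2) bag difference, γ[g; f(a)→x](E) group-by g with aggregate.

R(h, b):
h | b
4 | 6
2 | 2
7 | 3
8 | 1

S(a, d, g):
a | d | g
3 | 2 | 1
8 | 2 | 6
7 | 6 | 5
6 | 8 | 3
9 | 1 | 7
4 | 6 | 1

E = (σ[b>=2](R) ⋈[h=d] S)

Subexpression sizes:
  R → 4
  σ[b>=2](R) → 3
  S → 6
  (σ[b>=2](R) ⋈[h=d] S) → 2

|E| = 2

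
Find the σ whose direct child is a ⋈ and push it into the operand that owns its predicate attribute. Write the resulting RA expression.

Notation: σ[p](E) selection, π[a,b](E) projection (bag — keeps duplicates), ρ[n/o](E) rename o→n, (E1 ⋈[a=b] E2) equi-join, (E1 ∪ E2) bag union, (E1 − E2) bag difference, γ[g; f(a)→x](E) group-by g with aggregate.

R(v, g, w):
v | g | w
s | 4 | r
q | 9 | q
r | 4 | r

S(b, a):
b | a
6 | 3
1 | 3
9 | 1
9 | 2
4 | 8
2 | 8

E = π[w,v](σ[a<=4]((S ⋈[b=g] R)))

σ filters on a, owned by the left side.
E' = π[w,v]((σ[a<=4](S) ⋈[b=g] R))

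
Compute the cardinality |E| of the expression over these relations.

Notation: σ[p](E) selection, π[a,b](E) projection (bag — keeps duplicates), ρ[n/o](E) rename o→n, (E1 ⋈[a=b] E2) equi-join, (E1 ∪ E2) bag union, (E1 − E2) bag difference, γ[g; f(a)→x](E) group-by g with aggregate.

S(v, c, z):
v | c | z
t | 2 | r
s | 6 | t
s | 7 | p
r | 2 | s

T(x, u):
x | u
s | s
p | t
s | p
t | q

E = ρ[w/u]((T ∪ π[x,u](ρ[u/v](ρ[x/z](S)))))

Per-node cardinality:
  T → 4
  S → 4
  ρ[x/z](S) → 4
  ρ[u/v](ρ[x/z](S)) → 4
  π[x,u](ρ[u/v](ρ[x/z](S))) → 4
  (T ∪ π[x,u](ρ[u/v](ρ[x/z](S)))) → 8
  ρ[w/u]((T ∪ π[x,u](ρ[u/v](ρ[x/z](S))))) → 8

|E| = 8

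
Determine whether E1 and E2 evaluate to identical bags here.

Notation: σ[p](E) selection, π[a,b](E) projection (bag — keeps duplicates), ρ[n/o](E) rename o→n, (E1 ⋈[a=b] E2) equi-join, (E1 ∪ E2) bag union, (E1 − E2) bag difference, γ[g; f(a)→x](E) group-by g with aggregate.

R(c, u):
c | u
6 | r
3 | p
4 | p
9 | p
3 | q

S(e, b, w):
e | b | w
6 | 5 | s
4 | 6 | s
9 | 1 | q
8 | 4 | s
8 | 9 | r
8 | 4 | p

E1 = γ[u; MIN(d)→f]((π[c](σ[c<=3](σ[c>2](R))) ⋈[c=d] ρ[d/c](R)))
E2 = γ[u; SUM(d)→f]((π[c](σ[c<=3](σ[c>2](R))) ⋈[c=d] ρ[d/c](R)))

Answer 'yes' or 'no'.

E1 row counts bottom-up:
  R → 5
  σ[c>2](R) → 5
  σ[c<=3](σ[c>2](R)) → 2
  π[c](σ[c<=3](σ[c>2](R))) → 2
  R → 5
  ρ[d/c](R) → 5
  (π[c](σ[c<=3](σ[c>2](R))) ⋈[c=d] ρ[d/c](R)) → 4
  γ[u; MIN(d)→f]((π[c](σ[c<=3](σ[c>2](R))) ⋈[c=d] ρ[d/c](R))) → 2
E2 row counts bottom-up:
  R → 5
  σ[c>2](R) → 5
  σ[c<=3](σ[c>2](R)) → 2
  π[c](σ[c<=3](σ[c>2](R))) → 2
  R → 5
  ρ[d/c](R) → 5
  (π[c](σ[c<=3](σ[c>2](R))) ⋈[c=d] ρ[d/c](R)) → 4
  γ[u; SUM(d)→f]((π[c](σ[c<=3](σ[c>2](R))) ⋈[c=d] ρ[d/c](R))) → 2

E1 result:
u | f
p | 3
q | 3
E2 result:
u | f
p | 6
q | 6
Witness: ('q', 3) appears 1× in E1 but 0× in E2.

no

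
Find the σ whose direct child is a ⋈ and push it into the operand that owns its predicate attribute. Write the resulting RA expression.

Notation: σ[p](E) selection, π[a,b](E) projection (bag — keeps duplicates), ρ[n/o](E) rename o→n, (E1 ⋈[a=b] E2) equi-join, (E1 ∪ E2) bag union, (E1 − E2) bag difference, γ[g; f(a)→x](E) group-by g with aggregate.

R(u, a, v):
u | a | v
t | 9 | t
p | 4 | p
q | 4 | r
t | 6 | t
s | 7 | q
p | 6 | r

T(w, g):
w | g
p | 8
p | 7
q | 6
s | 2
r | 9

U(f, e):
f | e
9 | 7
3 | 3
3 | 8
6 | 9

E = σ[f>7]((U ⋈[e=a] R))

σ filters on f, owned by the left side.
E' = (σ[f>7](U) ⋈[e=a] R)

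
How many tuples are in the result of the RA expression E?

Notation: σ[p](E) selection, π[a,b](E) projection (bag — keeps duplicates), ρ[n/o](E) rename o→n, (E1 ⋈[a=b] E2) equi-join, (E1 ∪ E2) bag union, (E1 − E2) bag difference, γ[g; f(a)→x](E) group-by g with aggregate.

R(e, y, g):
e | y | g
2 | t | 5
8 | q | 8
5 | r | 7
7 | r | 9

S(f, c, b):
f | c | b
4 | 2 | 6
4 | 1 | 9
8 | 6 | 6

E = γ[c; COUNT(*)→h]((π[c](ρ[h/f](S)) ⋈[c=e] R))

Row counts bottom-up:
  S → 3
  ρ[h/f](S) → 3
  π[c](ρ[h/f](S)) → 3
  R → 4
  (π[c](ρ[h/f](S)) ⋈[c=e] R) → 1
  γ[c; COUNT(*)→h]((π[c](ρ[h/f](S)) ⋈[c=e] R)) → 1

|E| = 1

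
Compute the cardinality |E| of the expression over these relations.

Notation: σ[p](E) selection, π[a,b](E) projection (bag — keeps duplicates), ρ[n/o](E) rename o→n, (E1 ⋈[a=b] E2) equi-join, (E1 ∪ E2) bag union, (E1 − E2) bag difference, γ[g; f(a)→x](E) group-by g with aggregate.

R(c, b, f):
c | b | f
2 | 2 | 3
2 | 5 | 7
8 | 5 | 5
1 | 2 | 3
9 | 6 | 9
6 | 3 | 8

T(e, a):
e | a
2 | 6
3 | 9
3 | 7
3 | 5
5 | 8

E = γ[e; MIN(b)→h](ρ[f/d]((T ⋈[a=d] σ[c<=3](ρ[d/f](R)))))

Row counts bottom-up:
  T → 5
  R → 6
  ρ[d/f](R) → 6
  σ[c<=3](ρ[d/f](R)) → 3
  (T ⋈[a=d] σ[c<=3](ρ[d/f](R))) → 1
  ρ[f/d]((T ⋈[a=d] σ[c<=3](ρ[d/f](R)))) → 1
  γ[e; MIN(b)→h](ρ[f/d]((T ⋈[a=d] σ[c<=3](ρ[d/f](R))))) → 1

|E| = 1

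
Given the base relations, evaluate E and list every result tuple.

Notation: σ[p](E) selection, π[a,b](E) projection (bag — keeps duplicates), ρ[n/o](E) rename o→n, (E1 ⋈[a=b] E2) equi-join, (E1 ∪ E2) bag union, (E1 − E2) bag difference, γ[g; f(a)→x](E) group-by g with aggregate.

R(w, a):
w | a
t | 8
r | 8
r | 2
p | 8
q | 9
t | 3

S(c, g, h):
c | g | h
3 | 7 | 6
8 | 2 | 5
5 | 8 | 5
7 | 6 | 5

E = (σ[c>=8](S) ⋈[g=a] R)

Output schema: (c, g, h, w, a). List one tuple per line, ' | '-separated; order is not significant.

Row counts bottom-up:
  S → 4
  σ[c>=8](S) → 1
  R → 6
  (σ[c>=8](S) ⋈[g=a] R) → 1

== RESULT ==
c | g | h | w | a
8 | 2 | 5 | r | 2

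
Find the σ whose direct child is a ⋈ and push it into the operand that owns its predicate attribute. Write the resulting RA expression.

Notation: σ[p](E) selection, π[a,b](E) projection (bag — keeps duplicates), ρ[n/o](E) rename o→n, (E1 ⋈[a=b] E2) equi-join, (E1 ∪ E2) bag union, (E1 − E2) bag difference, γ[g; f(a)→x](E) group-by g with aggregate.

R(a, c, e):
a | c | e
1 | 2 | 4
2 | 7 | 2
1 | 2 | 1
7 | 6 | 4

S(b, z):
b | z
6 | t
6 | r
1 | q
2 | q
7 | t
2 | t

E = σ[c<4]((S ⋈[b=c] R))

σ filters on c, owned by the right side.
E' = (S ⋈[b=c] σ[c<4](R))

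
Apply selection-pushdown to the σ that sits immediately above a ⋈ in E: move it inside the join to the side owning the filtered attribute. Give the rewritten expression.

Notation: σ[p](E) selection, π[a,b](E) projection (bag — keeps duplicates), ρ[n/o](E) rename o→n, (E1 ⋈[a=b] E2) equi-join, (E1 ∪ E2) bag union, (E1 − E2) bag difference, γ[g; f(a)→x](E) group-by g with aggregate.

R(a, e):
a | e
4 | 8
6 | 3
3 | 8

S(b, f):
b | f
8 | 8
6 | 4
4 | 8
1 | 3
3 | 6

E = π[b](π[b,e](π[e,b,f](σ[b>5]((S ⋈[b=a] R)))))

σ filters on b, owned by the left side.
E' = π[b](π[b,e](π[e,b,f]((σ[b>5](S) ⋈[b=a] R))))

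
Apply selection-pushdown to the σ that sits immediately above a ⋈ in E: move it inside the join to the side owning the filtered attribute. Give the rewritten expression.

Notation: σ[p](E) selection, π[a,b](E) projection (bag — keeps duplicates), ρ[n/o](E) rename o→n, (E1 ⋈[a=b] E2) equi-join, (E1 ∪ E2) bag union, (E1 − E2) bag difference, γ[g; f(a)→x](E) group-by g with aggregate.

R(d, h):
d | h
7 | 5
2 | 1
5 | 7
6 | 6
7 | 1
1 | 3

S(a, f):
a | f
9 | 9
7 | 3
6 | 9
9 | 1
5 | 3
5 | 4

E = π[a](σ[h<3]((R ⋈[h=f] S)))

σ filters on h, owned by the left side.
E' = π[a]((σ[h<3](R) ⋈[h=f] S))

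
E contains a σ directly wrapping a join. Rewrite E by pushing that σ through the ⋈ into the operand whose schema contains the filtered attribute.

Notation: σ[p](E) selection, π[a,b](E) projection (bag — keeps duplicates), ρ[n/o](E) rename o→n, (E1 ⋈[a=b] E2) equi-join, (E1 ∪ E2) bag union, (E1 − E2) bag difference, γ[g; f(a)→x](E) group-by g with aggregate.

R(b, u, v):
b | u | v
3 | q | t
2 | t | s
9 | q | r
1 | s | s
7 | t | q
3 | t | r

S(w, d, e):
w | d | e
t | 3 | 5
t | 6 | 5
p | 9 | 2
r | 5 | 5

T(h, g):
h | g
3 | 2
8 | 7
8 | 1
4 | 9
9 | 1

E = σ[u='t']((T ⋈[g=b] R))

σ filters on u, owned by the right side.
E' = (T ⋈[g=b] σ[u='t'](R))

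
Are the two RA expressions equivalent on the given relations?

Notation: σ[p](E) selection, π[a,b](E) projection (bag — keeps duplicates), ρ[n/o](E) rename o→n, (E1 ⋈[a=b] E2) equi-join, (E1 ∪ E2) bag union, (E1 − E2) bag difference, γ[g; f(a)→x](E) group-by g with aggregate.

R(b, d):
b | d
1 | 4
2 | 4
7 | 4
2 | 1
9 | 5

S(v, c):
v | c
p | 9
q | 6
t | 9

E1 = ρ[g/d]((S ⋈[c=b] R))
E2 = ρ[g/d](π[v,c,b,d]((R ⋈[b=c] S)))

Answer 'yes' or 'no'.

E1 per-node cardinality:
  S → 3
  R → 5
  (S ⋈[c=b] R) → 2
  ρ[g/d]((S ⋈[c=b] R)) → 2
E2 per-node cardinality:
  R → 5
  S → 3
  (R ⋈[b=c] S) → 2
  π[v,c,b,d]((R ⋈[b=c] S)) → 2
  ρ[g/d](π[v,c,b,d]((R ⋈[b=c] S))) → 2

E1 and E2 produce the same multiset:
v | c | b | g
p | 9 | 9 | 5
t | 9 | 9 | 5

yes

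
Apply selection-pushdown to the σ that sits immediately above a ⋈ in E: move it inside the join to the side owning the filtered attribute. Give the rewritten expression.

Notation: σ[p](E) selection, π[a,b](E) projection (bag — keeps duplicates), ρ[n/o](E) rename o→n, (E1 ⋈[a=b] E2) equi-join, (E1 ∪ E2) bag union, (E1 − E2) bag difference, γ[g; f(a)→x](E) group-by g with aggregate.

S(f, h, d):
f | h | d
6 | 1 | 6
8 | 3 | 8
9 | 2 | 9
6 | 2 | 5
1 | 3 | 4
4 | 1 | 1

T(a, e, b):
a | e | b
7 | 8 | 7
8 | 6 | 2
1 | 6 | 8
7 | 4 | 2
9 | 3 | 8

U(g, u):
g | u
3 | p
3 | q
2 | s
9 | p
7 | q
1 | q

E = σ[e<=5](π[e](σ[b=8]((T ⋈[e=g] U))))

σ filters on b, owned by the left side.
E' = σ[e<=5](π[e]((σ[b=8](T) ⋈[e=g] U)))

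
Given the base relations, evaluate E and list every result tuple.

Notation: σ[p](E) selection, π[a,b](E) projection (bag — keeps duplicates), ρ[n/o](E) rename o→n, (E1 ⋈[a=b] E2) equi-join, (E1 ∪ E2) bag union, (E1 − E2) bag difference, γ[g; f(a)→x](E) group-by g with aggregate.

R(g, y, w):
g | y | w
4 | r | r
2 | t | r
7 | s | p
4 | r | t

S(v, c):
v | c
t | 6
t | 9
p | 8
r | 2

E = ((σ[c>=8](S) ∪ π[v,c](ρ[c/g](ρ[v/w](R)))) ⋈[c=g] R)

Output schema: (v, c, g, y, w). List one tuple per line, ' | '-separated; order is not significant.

Subexpression sizes:
  S → 4
  σ[c>=8](S) → 2
  R → 4
  ρ[v/w](R) → 4
  ρ[c/g](ρ[v/w](R)) → 4
  π[v,c](ρ[c/g](ρ[v/w](R))) → 4
  (σ[c>=8](S) ∪ π[v,c](ρ[c/g](ρ[v/w](R)))) → 6
  R → 4
  ((σ[c>=8](S) ∪ π[v,c](ρ[c/g](ρ[v/w](R)))) ⋈[c=g] R) → 6

== RESULT ==
v | c | g | y | w
p | 7 | 7 | s | p
r | 2 | 2 | t | r
r | 4 | 4 | r | r
r | 4 | 4 | r | t
t | 4 | 4 | r | r
t | 4 | 4 | r | t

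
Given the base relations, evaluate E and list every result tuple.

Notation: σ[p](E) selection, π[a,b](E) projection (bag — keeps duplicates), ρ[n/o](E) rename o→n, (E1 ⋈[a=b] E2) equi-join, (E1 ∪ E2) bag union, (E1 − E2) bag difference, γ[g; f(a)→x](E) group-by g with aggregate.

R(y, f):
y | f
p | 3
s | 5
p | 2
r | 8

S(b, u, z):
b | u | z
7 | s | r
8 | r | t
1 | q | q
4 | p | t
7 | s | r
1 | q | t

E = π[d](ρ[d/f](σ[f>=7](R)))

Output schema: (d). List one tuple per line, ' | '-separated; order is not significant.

Row counts bottom-up:
  R → 4
  σ[f>=7](R) → 1
  ρ[d/f](σ[f>=7](R)) → 1
  π[d](ρ[d/f](σ[f>=7](R))) → 1

== RESULT ==
d
8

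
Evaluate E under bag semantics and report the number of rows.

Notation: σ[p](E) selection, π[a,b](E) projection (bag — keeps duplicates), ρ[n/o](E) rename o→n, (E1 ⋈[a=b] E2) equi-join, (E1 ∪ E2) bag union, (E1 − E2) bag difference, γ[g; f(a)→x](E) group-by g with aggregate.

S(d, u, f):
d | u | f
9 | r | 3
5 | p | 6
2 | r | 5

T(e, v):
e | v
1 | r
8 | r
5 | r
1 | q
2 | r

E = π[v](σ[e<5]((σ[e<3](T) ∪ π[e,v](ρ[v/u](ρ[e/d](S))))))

Stepwise |·|:
  T → 5
  σ[e<3](T) → 3
  S → 3
  ρ[e/d](S) → 3
  ρ[v/u](ρ[e/d](S)) → 3
  π[e,v](ρ[v/u](ρ[e/d](S))) → 3
  (σ[e<3](T) ∪ π[e,v](ρ[v/u](ρ[e/d](S)))) → 6
  σ[e<5]((σ[e<3](T) ∪ π[e,v](ρ[v/u](ρ[e/d](S))))) → 4
  π[v](σ[e<5]((σ[e<3](T) ∪ π[e,v](ρ[v/u](ρ[e/d](S)))))) → 4

|E| = 4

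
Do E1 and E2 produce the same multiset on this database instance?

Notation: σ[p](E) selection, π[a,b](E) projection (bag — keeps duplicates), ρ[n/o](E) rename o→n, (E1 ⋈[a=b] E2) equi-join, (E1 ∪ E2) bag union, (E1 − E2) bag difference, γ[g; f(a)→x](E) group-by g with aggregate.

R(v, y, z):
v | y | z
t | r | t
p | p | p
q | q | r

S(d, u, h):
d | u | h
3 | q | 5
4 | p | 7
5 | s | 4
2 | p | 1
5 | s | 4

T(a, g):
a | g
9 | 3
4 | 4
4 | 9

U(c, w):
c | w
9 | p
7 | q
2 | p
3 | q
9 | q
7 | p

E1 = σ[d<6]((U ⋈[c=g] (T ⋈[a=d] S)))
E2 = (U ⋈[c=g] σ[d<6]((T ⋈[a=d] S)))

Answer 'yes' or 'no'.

E1 subexpression sizes:
  U → 6
  T → 3
  S → 5
  (T ⋈[a=d] S) → 2
  (U ⋈[c=g] (T ⋈[a=d] S)) → 2
  σ[d<6]((U ⋈[c=g] (T ⋈[a=d] S))) → 2
E2 subexpression sizes:
  U → 6
  T → 3
  S → 5
  (T ⋈[a=d] S) → 2
  σ[d<6]((T ⋈[a=d] S)) → 2
  (U ⋈[c=g] σ[d<6]((T ⋈[a=d] S))) → 2

E1 and E2 produce the same multiset:
c | w | a | g | d | u | h
9 | p | 4 | 9 | 4 | p | 7
9 | q | 4 | 9 | 4 | p | 7

yes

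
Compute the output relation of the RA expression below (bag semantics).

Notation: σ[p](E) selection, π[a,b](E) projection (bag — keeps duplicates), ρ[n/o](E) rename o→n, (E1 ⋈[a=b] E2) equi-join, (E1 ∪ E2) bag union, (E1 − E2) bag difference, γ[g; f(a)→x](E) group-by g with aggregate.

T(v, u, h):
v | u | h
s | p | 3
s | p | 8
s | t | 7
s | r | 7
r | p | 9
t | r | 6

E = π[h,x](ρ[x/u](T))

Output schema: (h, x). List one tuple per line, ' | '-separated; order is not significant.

Stepwise |·|:
  T → 6
  ρ[x/u](T) → 6
  π[h,x](ρ[x/u](T)) → 6

== RESULT ==
h | x
3 | p
6 | r
7 | r
7 | t
8 | p
9 | p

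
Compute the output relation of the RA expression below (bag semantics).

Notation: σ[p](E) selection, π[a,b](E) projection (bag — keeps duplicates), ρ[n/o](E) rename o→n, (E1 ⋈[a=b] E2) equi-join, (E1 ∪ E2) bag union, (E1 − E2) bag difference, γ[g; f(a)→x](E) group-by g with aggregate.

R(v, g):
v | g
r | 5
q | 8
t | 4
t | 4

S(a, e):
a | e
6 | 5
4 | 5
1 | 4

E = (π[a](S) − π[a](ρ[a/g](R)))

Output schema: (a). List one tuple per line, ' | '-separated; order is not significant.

Stepwise |·|:
  S → 3
  π[a](S) → 3
  R → 4
  ρ[a/g](R) → 4
  π[a](ρ[a/g](R)) → 4
  (π[a](S) − π[a](ρ[a/g](R))) → 2

== RESULT ==
a
1
6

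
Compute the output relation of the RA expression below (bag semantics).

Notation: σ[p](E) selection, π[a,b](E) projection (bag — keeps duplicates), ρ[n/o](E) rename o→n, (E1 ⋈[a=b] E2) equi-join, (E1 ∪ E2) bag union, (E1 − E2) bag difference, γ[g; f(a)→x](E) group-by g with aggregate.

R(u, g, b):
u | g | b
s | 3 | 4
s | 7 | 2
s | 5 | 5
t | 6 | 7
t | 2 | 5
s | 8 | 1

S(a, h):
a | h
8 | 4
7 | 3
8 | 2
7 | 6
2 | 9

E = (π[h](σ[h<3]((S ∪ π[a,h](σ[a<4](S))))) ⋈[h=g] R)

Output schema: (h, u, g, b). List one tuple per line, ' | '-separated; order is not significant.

Stepwise |·|:
  S → 5
  S → 5
  σ[a<4](S) → 1
  π[a,h](σ[a<4](S)) → 1
  (S ∪ π[a,h](σ[a<4](S))) → 6
  σ[h<3]((S ∪ π[a,h](σ[a<4](S)))) → 1
  π[h](σ[h<3]((S ∪ π[a,h](σ[a<4](S))))) → 1
  R → 6
  (π[h](σ[h<3]((S ∪ π[a,h](σ[a<4](S))))) ⋈[h=g] R) → 1

== RESULT ==
h | u | g | b
2 | t | 2 | 5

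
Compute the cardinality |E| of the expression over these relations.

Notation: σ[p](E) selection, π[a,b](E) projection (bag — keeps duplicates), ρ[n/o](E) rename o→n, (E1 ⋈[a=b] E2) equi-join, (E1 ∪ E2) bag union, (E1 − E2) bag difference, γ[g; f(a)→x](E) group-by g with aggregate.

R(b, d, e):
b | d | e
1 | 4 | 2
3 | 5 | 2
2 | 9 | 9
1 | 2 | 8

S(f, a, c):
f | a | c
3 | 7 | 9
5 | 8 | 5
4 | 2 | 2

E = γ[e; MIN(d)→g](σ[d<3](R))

Row counts bottom-up:
  R → 4
  σ[d<3](R) → 1
  γ[e; MIN(d)→g](σ[d<3](R)) → 1

|E| = 1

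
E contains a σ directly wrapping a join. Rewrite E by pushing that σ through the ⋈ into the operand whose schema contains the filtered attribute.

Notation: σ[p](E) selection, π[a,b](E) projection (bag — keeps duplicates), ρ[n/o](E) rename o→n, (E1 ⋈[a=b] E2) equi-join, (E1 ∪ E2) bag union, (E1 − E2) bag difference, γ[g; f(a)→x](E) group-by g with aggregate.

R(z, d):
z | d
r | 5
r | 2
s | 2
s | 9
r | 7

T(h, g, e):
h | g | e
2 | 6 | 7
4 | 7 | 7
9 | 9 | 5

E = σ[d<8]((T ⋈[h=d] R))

σ filters on d, owned by the right side.
E' = (T ⋈[h=d] σ[d<8](R))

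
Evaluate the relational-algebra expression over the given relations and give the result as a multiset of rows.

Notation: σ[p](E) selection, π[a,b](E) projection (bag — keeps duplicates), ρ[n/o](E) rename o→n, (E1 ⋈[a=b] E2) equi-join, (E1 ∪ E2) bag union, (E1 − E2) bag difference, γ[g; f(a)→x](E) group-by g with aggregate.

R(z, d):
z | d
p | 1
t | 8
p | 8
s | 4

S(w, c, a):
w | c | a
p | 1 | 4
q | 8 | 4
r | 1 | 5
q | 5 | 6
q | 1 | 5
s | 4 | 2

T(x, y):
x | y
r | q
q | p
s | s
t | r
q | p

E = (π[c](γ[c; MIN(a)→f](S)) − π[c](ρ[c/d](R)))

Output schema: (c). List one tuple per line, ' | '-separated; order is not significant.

Stepwise |·|:
  S → 6
  γ[c; MIN(a)→f](S) → 4
  π[c](γ[c; MIN(a)→f](S)) → 4
  R → 4
  ρ[c/d](R) → 4
  π[c](ρ[c/d](R)) → 4
  (π[c](γ[c; MIN(a)→f](S)) − π[c](ρ[c/d](R))) → 1

== RESULT ==
c
5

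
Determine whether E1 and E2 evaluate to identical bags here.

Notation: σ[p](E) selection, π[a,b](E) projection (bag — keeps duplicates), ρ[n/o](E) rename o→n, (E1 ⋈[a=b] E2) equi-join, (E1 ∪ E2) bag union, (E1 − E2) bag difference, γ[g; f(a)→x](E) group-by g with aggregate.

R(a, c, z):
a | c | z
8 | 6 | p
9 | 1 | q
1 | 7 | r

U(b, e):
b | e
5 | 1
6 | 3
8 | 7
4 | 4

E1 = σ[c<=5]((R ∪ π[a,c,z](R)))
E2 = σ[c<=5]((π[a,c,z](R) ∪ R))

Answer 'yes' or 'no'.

E1 per-node cardinality:
  R → 3
  R → 3
  π[a,c,z](R) → 3
  (R ∪ π[a,c,z](R)) → 6
  σ[c<=5]((R ∪ π[a,c,z](R))) → 2
E2 per-node cardinality:
  R → 3
  π[a,c,z](R) → 3
  R → 3
  (π[a,c,z](R) ∪ R) → 6
  σ[c<=5]((π[a,c,z](R) ∪ R)) → 2

E1 and E2 produce the same multiset:
a | c | z
9 | 1 | q
9 | 1 | q

yes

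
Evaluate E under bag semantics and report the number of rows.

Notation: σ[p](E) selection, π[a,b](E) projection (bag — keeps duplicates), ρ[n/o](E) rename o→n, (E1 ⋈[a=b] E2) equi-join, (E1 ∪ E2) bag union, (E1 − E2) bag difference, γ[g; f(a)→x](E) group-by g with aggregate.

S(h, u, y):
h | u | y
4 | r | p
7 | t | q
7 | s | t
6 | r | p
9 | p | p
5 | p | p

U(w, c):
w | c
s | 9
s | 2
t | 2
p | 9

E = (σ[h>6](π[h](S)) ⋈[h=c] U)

Subexpression sizes:
  S → 6
  π[h](S) → 6
  σ[h>6](π[h](S)) → 3
  U → 4
  (σ[h>6](π[h](S)) ⋈[h=c] U) → 2

|E| = 2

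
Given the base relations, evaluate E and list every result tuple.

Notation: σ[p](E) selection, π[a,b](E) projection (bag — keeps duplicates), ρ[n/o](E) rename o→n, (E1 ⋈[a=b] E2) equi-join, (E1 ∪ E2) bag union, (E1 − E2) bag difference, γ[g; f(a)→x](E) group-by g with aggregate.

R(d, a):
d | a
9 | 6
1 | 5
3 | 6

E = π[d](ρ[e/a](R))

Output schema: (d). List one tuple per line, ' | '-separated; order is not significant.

Per-node cardinality:
  R → 3
  ρ[e/a](R) → 3
  π[d](ρ[e/a](R)) → 3

== RESULT ==
d
1
3
9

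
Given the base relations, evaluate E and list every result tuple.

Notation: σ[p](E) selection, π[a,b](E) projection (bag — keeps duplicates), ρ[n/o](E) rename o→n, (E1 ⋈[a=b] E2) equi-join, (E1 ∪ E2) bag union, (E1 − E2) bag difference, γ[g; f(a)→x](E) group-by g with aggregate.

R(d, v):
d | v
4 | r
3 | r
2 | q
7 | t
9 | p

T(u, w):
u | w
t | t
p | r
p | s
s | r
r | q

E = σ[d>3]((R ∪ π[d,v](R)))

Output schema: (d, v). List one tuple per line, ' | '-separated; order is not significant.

Row counts bottom-up:
  R → 5
  R → 5
  π[d,v](R) → 5
  (R ∪ π[d,v](R)) → 10
  σ[d>3]((R ∪ π[d,v](R))) → 6

== RESULT ==
d | v
4 | r
4 | r
7 | t
7 | t
9 | p
9 | p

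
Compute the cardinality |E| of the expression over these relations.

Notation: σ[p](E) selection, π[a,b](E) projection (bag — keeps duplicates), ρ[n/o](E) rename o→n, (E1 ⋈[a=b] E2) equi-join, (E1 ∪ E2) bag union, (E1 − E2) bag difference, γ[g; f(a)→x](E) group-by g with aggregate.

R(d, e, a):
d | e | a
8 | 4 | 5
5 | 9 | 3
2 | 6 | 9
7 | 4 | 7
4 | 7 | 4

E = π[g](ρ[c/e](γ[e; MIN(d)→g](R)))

Per-node cardinality:
  R → 5
  γ[e; MIN(d)→g](R) → 4
  ρ[c/e](γ[e; MIN(d)→g](R)) → 4
  π[g](ρ[c/e](γ[e; MIN(d)→g](R))) → 4

|E| = 4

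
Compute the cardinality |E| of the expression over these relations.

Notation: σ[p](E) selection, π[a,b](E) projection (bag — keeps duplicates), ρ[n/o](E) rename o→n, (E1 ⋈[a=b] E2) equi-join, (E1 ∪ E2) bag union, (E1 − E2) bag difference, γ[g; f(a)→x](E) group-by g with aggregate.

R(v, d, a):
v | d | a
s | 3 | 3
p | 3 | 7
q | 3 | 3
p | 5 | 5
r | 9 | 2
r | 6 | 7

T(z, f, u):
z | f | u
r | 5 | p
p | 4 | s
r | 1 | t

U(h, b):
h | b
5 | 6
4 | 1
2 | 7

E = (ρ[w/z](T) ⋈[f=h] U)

Stepwise |·|:
  T → 3
  ρ[w/z](T) → 3
  U → 3
  (ρ[w/z](T) ⋈[f=h] U) → 2

|E| = 2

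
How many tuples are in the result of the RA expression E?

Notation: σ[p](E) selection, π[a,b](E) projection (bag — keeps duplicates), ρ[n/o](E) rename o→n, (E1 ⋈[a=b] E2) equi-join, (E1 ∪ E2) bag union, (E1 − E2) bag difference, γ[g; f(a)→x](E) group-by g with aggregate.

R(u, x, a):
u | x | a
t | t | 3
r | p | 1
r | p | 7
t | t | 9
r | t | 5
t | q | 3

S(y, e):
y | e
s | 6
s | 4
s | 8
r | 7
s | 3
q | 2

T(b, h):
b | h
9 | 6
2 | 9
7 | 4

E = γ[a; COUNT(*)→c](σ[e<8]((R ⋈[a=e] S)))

Subexpression sizes:
  R → 6
  S → 6
  (R ⋈[a=e] S) → 3
  σ[e<8]((R ⋈[a=e] S)) → 3
  γ[a; COUNT(*)→c](σ[e<8]((R ⋈[a=e] S))) → 2

|E| = 2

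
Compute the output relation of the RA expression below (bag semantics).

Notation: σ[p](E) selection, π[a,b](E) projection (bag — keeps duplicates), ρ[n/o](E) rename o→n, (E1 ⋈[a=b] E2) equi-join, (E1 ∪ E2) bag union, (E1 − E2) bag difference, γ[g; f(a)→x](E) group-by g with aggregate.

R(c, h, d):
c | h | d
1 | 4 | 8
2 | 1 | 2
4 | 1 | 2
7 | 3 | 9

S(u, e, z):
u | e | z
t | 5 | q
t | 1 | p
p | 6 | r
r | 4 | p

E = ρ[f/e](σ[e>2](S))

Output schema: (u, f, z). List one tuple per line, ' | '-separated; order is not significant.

Per-node cardinality:
  S → 4
  σ[e>2](S) → 3
  ρ[f/e](σ[e>2](S)) → 3

== RESULT ==
u | f | z
p | 6 | r
r | 4 | p
t | 5 | q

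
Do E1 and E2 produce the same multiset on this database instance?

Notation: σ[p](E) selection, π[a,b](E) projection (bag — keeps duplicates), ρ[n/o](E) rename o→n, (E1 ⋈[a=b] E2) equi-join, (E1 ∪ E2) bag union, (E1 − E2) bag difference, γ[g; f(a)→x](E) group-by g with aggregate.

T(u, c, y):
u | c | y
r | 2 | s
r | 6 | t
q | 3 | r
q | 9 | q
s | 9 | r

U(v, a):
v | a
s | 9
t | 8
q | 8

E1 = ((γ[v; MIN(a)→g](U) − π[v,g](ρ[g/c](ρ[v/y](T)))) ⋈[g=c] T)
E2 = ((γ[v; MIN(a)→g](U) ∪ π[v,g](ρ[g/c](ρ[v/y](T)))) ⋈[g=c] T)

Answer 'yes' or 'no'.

E1 per-node cardinality:
  U → 3
  γ[v; MIN(a)→g](U) → 3
  T → 5
  ρ[v/y](T) → 5
  ρ[g/c](ρ[v/y](T)) → 5
  π[v,g](ρ[g/c](ρ[v/y](T))) → 5
  (γ[v; MIN(a)→g](U) − π[v,g](ρ[g/c](ρ[v/y](T)))) → 3
  T → 5
  ((γ[v; MIN(a)→g](U) − π[v,g](ρ[g/c](ρ[v/y](T)))) ⋈[g=c] T) → 2
E2 per-node cardinality:
  U → 3
  γ[v; MIN(a)→g](U) → 3
  T → 5
  ρ[v/y](T) → 5
  ρ[g/c](ρ[v/y](T)) → 5
  π[v,g](ρ[g/c](ρ[v/y](T))) → 5
  (γ[v; MIN(a)→g](U) ∪ π[v,g](ρ[g/c](ρ[v/y](T)))) → 8
  T → 5
  ((γ[v; MIN(a)→g](U) ∪ π[v,g](ρ[g/c](ρ[v/y](T)))) ⋈[g=c] T) → 9

E1 result:
v | g | u | c | y
s | 9 | q | 9 | q
s | 9 | s | 9 | r
E2 result:
v | g | u | c | y
q | 9 | q | 9 | q
q | 9 | s | 9 | r
r | 3 | q | 3 | r
r | 9 | q | 9 | q
r | 9 | s | 9 | r
s | 2 | r | 2 | s
s | 9 | q | 9 | q
s | 9 | s | 9 | r
t | 6 | r | 6 | t
Witness: ('s', 2, 'r', 2, 's') appears 0× in E1 but 1× in E2.

no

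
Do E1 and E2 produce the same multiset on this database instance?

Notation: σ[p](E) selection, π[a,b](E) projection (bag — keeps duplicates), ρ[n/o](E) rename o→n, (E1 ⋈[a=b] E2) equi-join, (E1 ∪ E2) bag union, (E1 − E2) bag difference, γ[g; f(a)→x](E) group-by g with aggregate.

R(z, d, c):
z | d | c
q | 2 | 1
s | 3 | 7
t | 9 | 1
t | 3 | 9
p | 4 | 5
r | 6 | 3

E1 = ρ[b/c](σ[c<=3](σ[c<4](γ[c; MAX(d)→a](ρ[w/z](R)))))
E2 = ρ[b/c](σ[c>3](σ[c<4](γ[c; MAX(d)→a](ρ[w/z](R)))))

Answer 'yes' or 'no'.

E1 per-node cardinality:
  R → 6
  ρ[w/z](R) → 6
  γ[c; MAX(d)→a](ρ[w/z](R)) → 5
  σ[c<4](γ[c; MAX(d)→a](ρ[w/z](R))) → 2
  σ[c<=3](σ[c<4](γ[c; MAX(d)→a](ρ[w/z](R)))) → 2
  ρ[b/c](σ[c<=3](σ[c<4](γ[c; MAX(d)→a](ρ[w/z](R))))) → 2
E2 per-node cardinality:
  R → 6
  ρ[w/z](R) → 6
  γ[c; MAX(d)→a](ρ[w/z](R)) → 5
  σ[c<4](γ[c; MAX(d)→a](ρ[w/z](R))) → 2
  σ[c>3](σ[c<4](γ[c; MAX(d)→a](ρ[w/z](R)))) → 0
  ρ[b/c](σ[c>3](σ[c<4](γ[c; MAX(d)→a](ρ[w/z](R))))) → 0

E1 result:
b | a
1 | 9
3 | 6
E2 result:
b | a
(0 rows)
Witness: (1, 9) appears 1× in E1 but 0× in E2.

no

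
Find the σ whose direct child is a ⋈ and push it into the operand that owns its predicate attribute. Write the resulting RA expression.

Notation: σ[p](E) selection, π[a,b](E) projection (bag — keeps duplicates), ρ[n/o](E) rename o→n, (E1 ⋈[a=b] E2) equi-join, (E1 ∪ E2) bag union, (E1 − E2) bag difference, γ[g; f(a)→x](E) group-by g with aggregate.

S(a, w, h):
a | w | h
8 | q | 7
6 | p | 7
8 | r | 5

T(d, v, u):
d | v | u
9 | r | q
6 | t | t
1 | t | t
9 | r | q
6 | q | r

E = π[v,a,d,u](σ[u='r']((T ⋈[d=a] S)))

σ filters on u, owned by the left side.
E' = π[v,a,d,u]((σ[u='r'](T) ⋈[d=a] S))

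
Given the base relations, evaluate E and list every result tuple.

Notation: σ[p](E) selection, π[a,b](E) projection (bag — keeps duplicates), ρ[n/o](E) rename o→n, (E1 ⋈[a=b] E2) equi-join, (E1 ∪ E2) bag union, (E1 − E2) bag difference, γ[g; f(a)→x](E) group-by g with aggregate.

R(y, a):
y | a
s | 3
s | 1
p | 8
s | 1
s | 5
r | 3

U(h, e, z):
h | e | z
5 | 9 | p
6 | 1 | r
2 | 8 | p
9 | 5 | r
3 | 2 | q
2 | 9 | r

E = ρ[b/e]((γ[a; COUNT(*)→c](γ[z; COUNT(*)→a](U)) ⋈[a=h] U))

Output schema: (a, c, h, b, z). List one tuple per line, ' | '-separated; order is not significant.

Stepwise |·|:
  U → 6
  γ[z; COUNT(*)→a](U) → 3
  γ[a; COUNT(*)→c](γ[z; COUNT(*)→a](U)) → 3
  U → 6
  (γ[a; COUNT(*)→c](γ[z; COUNT(*)→a](U)) ⋈[a=h] U) → 3
  ρ[b/e]((γ[a; COUNT(*)→c](γ[z; COUNT(*)→a](U)) ⋈[a=h] U)) → 3

== RESULT ==
a | c | h | b | z
2 | 1 | 2 | 8 | p
2 | 1 | 2 | 9 | r
3 | 1 | 3 | 2 | q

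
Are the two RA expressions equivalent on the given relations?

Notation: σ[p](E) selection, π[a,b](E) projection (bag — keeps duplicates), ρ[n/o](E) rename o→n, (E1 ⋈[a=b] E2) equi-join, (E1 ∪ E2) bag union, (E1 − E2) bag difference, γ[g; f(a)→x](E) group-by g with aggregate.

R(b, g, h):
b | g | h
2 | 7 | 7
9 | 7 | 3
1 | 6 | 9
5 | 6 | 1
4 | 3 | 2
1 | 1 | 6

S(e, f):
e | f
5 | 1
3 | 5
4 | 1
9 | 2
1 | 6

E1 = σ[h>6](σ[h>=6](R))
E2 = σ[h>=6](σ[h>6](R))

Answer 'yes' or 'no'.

E1 per-node cardinality:
  R → 6
  σ[h>=6](R) → 3
  σ[h>6](σ[h>=6](R)) → 2
E2 per-node cardinality:
  R → 6
  σ[h>6](R) → 2
  σ[h>=6](σ[h>6](R)) → 2

E1 and E2 produce the same multiset:
b | g | h
1 | 6 | 9
2 | 7 | 7

yes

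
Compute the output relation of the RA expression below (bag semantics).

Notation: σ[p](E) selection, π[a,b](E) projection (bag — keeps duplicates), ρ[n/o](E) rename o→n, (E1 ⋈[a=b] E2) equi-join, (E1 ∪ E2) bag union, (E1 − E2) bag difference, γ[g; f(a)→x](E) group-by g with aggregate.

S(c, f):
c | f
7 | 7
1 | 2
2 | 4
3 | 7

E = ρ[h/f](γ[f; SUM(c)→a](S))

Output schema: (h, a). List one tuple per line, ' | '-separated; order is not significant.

Per-node cardinality:
  S → 4
  γ[f; SUM(c)→a](S) → 3
  ρ[h/f](γ[f; SUM(c)→a](S)) → 3

== RESULT ==
h | a
2 | 1
4 | 2
7 | 10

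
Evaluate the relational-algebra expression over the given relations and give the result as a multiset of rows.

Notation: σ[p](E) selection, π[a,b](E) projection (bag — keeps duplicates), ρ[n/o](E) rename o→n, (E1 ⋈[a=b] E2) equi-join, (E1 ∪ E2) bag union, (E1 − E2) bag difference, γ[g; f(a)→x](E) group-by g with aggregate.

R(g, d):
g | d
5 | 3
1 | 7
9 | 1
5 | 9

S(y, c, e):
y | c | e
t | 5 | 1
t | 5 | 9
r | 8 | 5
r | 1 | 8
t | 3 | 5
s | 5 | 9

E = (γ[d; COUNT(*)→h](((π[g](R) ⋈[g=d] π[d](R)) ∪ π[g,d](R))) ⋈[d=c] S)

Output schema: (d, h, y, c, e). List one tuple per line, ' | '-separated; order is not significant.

Row counts bottom-up:
  R → 4
  π[g](R) → 4
  R → 4
  π[d](R) → 4
  (π[g](R) ⋈[g=d] π[d](R)) → 2
  R → 4
  π[g,d](R) → 4
  ((π[g](R) ⋈[g=d] π[d](R)) ∪ π[g,d](R)) → 6
  γ[d; COUNT(*)→h](((π[g](R) ⋈[g=d] π[d](R)) ∪ π[g,d](R))) → 4
  S → 6
  (γ[d; COUNT(*)→h](((π[g](R) ⋈[g=d] π[d](R)) ∪ π[g,d](R))) ⋈[d=c] S) → 2

== RESULT ==
d | h | y | c | e
1 | 2 | r | 1 | 8
3 | 1 | t | 3 | 5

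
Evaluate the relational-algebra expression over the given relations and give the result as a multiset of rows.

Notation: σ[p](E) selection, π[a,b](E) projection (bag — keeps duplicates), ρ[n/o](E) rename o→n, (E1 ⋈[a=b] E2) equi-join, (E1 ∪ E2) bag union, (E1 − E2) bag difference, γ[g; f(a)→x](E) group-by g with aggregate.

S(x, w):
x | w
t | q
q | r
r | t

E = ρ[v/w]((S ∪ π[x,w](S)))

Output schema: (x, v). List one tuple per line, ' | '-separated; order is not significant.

Per-node cardinality:
  S → 3
  S → 3
  π[x,w](S) → 3
  (S ∪ π[x,w](S)) → 6
  ρ[v/w]((S ∪ π[x,w](S))) → 6

== RESULT ==
x | v
q | r
q | r
r | t
r | t
t | q
t | q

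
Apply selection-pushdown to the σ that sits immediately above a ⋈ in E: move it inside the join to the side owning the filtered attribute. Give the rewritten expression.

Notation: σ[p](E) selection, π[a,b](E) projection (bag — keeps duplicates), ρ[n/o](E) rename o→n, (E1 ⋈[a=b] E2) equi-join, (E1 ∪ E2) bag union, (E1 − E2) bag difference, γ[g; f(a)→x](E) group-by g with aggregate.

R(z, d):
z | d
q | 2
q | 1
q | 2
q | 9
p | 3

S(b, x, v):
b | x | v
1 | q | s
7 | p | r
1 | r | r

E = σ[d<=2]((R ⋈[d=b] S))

σ filters on d, owned by the left side.
E' = (σ[d<=2](R) ⋈[d=b] S)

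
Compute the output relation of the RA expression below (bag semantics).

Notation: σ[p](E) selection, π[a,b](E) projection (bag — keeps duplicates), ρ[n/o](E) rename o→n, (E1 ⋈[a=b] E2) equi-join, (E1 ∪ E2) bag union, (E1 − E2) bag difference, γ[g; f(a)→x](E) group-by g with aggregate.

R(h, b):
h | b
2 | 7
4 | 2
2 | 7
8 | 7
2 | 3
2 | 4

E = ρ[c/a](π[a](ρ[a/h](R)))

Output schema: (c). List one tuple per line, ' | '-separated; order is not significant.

Row counts bottom-up:
  R → 6
  ρ[a/h](R) → 6
  π[a](ρ[a/h](R)) → 6
  ρ[c/a](π[a](ρ[a/h](R))) → 6

== RESULT ==
c
2
2
2
2
4
8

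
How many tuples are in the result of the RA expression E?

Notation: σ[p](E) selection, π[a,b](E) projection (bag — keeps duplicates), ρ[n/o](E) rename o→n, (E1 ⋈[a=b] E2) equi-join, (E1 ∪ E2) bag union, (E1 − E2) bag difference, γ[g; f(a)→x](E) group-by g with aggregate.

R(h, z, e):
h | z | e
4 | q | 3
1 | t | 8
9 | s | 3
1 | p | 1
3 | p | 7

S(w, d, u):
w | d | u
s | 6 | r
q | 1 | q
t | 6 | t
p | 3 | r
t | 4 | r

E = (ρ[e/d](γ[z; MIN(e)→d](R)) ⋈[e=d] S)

Stepwise |·|:
  R → 5
  γ[z; MIN(e)→d](R) → 4
  ρ[e/d](γ[z; MIN(e)→d](R)) → 4
  S → 5
  (ρ[e/d](γ[z; MIN(e)→d](R)) ⋈[e=d] S) → 3

|E| = 3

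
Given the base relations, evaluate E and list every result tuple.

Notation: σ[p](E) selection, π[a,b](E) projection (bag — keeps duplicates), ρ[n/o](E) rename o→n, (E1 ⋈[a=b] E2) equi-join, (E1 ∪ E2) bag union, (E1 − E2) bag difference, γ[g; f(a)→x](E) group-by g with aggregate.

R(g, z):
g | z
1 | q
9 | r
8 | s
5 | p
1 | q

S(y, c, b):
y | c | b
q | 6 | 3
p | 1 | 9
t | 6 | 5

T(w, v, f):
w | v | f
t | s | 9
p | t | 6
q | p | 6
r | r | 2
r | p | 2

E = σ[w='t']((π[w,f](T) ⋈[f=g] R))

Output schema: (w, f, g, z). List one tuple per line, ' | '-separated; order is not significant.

Per-node cardinality:
  T → 5
  π[w,f](T) → 5
  R → 5
  (π[w,f](T) ⋈[f=g] R) → 1
  σ[w='t']((π[w,f](T) ⋈[f=g] R)) → 1

== RESULT ==
w | f | g | z
t | 9 | 9 | r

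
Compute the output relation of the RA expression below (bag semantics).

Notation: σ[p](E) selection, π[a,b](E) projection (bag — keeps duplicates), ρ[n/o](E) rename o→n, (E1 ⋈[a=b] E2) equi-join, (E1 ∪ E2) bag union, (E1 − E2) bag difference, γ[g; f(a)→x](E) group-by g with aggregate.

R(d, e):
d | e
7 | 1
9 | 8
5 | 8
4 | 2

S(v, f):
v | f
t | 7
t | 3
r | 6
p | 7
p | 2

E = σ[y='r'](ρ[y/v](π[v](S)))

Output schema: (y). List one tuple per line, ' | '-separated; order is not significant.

Stepwise |·|:
  S → 5
  π[v](S) → 5
  ρ[y/v](π[v](S)) → 5
  σ[y='r'](ρ[y/v](π[v](S))) → 1

== RESULT ==
y
r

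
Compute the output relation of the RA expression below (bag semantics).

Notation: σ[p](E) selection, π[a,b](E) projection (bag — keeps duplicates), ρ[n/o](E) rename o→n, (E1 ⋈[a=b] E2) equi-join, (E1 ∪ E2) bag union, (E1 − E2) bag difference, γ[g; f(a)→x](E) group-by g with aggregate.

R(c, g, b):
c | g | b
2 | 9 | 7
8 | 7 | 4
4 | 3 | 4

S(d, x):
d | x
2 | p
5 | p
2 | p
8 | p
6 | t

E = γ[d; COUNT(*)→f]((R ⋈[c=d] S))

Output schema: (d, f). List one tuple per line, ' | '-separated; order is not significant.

Per-node cardinality:
  R → 3
  S → 5
  (R ⋈[c=d] S) → 3
  γ[d; COUNT(*)→f]((R ⋈[c=d] S)) → 2

== RESULT ==
d | f
2 | 2
8 | 1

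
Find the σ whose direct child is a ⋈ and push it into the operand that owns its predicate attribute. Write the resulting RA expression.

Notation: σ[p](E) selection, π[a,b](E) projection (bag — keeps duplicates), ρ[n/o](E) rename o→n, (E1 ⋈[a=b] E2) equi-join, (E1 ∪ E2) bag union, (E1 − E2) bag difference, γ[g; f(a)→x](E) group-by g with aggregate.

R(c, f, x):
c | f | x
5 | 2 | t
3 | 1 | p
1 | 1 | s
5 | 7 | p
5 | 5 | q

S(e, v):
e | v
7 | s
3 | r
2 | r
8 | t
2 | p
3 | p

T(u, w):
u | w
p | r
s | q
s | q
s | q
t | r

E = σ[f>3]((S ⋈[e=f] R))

σ filters on f, owned by the right side.
E' = (S ⋈[e=f] σ[f>3](R))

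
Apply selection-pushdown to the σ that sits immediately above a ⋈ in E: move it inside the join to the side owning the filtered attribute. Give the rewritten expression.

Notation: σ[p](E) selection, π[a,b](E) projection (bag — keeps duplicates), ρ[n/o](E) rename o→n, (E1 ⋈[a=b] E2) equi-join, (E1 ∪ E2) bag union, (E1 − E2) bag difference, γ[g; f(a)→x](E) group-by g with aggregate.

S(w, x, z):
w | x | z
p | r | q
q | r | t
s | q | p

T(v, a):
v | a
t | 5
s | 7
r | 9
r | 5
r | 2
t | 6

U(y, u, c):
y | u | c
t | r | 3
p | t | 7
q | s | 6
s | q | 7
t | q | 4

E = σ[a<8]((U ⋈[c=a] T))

σ filters on a, owned by the right side.
E' = (U ⋈[c=a] σ[a<8](T))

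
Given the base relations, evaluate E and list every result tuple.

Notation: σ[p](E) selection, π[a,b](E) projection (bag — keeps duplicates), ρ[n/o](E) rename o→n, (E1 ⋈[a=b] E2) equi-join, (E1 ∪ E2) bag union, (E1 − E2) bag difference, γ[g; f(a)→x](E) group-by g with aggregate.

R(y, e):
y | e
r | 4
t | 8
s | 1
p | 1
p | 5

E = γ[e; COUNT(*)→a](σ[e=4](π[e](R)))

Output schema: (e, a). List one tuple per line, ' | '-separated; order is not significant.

Stepwise |·|:
  R → 5
  π[e](R) → 5
  σ[e=4](π[e](R)) → 1
  γ[e; COUNT(*)→a](σ[e=4](π[e](R))) → 1

== RESULT ==
e | a
4 | 1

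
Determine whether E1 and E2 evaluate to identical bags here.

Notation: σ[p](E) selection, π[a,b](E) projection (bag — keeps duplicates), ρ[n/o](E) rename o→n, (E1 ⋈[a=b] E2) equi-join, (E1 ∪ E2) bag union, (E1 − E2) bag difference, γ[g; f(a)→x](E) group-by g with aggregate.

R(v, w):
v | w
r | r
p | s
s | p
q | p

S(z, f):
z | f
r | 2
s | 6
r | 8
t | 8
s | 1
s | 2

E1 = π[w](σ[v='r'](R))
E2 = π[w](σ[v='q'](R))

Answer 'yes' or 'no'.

E1 subexpression sizes:
  R → 4
  σ[v='r'](R) → 1
  π[w](σ[v='r'](R)) → 1
E2 subexpression sizes:
  R → 4
  σ[v='q'](R) → 1
  π[w](σ[v='q'](R)) → 1

E1 result:
w
r
E2 result:
w
p
Witness: ('p',) appears 0× in E1 but 1× in E2.

no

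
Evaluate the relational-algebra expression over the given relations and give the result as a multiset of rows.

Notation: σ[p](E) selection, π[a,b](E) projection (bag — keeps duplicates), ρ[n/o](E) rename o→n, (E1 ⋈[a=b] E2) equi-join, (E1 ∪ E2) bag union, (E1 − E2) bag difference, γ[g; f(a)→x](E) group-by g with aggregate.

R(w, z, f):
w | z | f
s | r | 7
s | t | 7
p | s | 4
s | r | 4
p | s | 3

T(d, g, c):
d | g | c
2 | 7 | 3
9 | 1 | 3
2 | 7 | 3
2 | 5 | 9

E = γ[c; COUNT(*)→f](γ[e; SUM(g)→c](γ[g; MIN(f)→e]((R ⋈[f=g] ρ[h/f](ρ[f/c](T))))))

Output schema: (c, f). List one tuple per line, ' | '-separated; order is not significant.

Stepwise |·|:
  R → 5
  T → 4
  ρ[f/c](T) → 4
  ρ[h/f](ρ[f/c](T)) → 4
  (R ⋈[f=g] ρ[h/f](ρ[f/c](T))) → 4
  γ[g; MIN(f)→e]((R ⋈[f=g] ρ[h/f](ρ[f/c](T)))) → 1
  γ[e; SUM(g)→c](γ[g; MIN(f)→e]((R ⋈[f=g] ρ[h/f](ρ[f/c](T))))) → 1
  γ[c; COUNT(*)→f](γ[e; SUM(g)→c](γ[g; MIN(f)→e]((R ⋈[f=g] ρ[h/f](ρ[f/c](T)))))) → 1

== RESULT ==
c | f
7 | 1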